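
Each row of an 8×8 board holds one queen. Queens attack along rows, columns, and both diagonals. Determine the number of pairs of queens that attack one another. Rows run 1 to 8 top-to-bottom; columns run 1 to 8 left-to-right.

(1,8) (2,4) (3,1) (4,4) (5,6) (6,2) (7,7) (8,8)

6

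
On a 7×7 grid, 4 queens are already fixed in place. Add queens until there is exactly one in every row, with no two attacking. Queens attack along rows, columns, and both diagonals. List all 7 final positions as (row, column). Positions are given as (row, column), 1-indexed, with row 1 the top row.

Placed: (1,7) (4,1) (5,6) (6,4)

(1,7) (2,5) (3,3) (4,1) (5,6) (6,4) (7,2)

Row 2: attacked by (1,7)→{6,7}; (4,1)→{1,3}; (5,6)→{3,6}; (6,4)→{4}. Safe: 2, 5. Place at column 5.
Row 3: attacked by (1,7)→{5,7}; (2,5)→{4,5,6}; (4,1)→{1,2}; (5,6)→{4,6}; (6,4)→{1,4,7}. Safe: 3. Place at column 3.
Row 7: attacked by (1,7)→{1,7}; (2,5)→{5}; (3,3)→{3,7}; (4,1)→{1,4}; (5,6)→{4,6}; (6,4)→{3,4,5}. Safe: 2. Place at column 2.
Columns [7, 5, 3, 1, 6, 4, 2], r−c [-6, -3, 0, 3, -1, 2, 5], r+c [8, 7, 6, 5, 11, 10, 9] are all distinct, so no two queens attack.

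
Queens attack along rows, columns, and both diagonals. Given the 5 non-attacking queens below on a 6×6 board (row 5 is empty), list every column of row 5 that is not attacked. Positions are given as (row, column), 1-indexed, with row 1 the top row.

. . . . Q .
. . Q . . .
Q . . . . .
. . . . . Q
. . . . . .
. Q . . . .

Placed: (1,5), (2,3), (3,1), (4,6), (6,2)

columns 4

(1,5) attacks row 5 at column 5 and diagonals 1.
(2,3) attacks row 5 at column 3 and diagonals 6.
(3,1) attacks row 5 at column 1 and diagonals 3.
(4,6) attacks row 5 at column 6 and diagonals 5.
(6,2) attacks row 5 at column 2 and diagonals 1, 3.
Attacked columns: {1, 2, 3, 5, 6}. Safe: {4}.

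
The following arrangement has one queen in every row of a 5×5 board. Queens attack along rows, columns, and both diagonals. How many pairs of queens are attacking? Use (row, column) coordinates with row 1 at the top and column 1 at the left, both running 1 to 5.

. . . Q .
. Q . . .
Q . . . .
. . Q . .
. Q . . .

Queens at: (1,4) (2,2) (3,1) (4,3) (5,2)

3

Same column: (2,2)–(5,2) (column 2).
Same diagonal: (2,2)–(3,1) (|2−3| = |2−1| = 1); (4,3)–(5,2) (|4−5| = |3−2| = 1).
Total attacking pairs: 3.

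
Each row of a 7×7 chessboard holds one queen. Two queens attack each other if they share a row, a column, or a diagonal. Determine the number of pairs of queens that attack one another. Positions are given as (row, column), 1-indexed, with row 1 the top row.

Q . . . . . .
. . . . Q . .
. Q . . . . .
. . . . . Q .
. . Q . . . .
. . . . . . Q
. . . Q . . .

All columns are distinct and no two queens satisfy |Δrow| = |Δcol|, so no pair attacks.

0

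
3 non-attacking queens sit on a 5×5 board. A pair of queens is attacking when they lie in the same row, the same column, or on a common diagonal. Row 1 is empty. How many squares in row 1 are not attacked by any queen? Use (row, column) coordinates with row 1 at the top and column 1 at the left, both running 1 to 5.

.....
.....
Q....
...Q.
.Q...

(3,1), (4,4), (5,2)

(3,1) attacks row 1 at column 1 and diagonals 3.
(4,4) attacks row 1 at column 4 and diagonals 1.
(5,2) attacks row 1 at column 2.
Attacked columns: {1, 2, 3, 4}. Safe: {5}.

1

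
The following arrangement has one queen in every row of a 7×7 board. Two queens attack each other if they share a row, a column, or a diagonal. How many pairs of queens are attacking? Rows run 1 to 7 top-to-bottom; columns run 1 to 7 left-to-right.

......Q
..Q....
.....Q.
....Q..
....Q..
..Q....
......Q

Same column: (1,7)–(7,7) (column 7); (2,3)–(6,3) (column 3); (4,5)–(5,5) (column 5).
Same diagonal: (2,3)–(4,5) (|2−4| = |3−5| = 2); (3,6)–(4,5) (|3−4| = |6−5| = 1); (3,6)–(6,3) (|3−6| = |6−3| = 3); (4,5)–(6,3) (|4−6| = |5−3| = 2); (5,5)–(7,7) (|5−7| = |5−7| = 2).
Total attacking pairs: 8.

8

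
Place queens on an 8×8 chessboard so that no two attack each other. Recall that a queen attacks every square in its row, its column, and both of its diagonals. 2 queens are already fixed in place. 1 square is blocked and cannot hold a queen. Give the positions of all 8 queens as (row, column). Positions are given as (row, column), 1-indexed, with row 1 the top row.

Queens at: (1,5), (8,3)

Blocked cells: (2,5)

Row 2: attacked by (1,5)→{4,5,6}; (8,3)→{3}. Blocked: 5. Safe: 1, 2, 7, 8. Place at column 8.
Row 3: attacked by (1,5)→{3,5,7}; (2,8)→{7,8}; (8,3)→{3,8}. Safe: 1, 2, 4, 6. Place at column 4.
Row 4: attacked by (1,5)→{2,5,8}; (2,8)→{6,8}; (3,4)→{3,4,5}; (8,3)→{3,7}. Safe: 1. Place at column 1.
Row 5: attacked by (1,5)→{1,5}; (2,8)→{5,8}; (3,4)→{2,4,6}; (4,1)→{1,2}; (8,3)→{3,6}. Safe: 7. Place at column 7.
Row 6: attacked by (1,5)→{5}; (2,8)→{4,8}; (3,4)→{1,4,7}; (4,1)→{1,3}; (5,7)→{6,7,8}; (8,3)→{1,3,5}. Safe: 2. Place at column 2.
Row 7: attacked by (1,5)→{5}; (2,8)→{3,8}; (3,4)→{4,8}; (4,1)→{1,4}; (5,7)→{5,7}; (6,2)→{1,2,3}; (8,3)→{2,3,4}. Safe: 6. Place at column 6.
Columns [5, 8, 4, 1, 7, 2, 6, 3], r−c [-4, -6, -1, 3, -2, 4, 1, 5], r+c [6, 10, 7, 5, 12, 8, 13, 11] are all distinct, so no two queens attack.

(1,5) (2,8) (3,4) (4,1) (5,7) (6,2) (7,6) (8,3)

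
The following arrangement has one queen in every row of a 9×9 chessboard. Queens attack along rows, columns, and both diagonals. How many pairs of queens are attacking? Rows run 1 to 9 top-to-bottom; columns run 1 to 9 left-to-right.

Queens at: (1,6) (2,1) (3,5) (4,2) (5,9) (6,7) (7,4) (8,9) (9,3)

Same column: (5,9)–(8,9) (column 9).
Same diagonal: (6,7)–(8,9) (|6−8| = |7−9| = 2).
Total attacking pairs: 2.

2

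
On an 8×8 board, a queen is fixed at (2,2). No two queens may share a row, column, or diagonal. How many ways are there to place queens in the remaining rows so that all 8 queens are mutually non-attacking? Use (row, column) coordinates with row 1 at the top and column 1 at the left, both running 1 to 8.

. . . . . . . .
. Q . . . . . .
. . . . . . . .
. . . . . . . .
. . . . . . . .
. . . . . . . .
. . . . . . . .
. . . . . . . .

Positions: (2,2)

16

Branch on row 1: col 4 → 6; col 5 → 4; col 6 → 2; col 7 → 2; col 8 → 2.
Sum: 6 + 4 + 2 + 2 + 2 = 16.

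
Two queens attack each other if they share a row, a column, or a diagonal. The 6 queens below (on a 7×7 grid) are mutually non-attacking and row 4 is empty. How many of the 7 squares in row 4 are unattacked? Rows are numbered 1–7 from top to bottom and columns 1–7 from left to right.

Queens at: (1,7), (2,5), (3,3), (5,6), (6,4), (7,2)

1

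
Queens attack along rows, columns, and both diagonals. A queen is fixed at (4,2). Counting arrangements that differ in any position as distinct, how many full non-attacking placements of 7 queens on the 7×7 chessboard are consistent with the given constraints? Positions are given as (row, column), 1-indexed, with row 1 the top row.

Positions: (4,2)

Branch on row 1: col 1 → 1; col 3 → 2; col 4 → 2; col 6 → 0; col 7 → 1.
Sum: 1 + 2 + 2 + 0 + 1 = 6.

6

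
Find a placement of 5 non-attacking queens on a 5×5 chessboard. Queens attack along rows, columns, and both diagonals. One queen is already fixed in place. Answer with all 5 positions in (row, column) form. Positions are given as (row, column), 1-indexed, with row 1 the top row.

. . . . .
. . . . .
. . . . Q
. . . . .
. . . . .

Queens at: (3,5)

(1,4) (2,2) (3,5) (4,3) (5,1)

Row 1: attacked by (3,5)→{3,5}. Safe: 1, 2, 4. Place at column 4.
Row 2: attacked by (1,4)→{3,4,5}; (3,5)→{4,5}. Safe: 1, 2. Place at column 2.
Row 4: attacked by (1,4)→{1,4}; (2,2)→{2,4}; (3,5)→{4,5}. Safe: 3. Place at column 3.
Row 5: attacked by (1,4)→{4}; (2,2)→{2,5}; (3,5)→{3,5}; (4,3)→{2,3,4}. Safe: 1. Place at column 1.
Columns [4, 2, 5, 3, 1], r−c [-3, 0, -2, 1, 4], r+c [5, 4, 8, 7, 6] are all distinct, so no two queens attack.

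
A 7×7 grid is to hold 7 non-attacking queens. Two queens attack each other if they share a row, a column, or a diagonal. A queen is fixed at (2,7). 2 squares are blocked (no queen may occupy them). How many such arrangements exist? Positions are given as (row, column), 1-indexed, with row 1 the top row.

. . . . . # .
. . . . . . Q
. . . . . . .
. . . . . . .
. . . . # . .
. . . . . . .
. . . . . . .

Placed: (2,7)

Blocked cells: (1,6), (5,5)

6

Branch on row 1: col 1 → 0; col 2 → 1; col 3 → 1; col 4 → 2; col 5 → 2.
Sum: 0 + 1 + 1 + 2 + 2 = 6.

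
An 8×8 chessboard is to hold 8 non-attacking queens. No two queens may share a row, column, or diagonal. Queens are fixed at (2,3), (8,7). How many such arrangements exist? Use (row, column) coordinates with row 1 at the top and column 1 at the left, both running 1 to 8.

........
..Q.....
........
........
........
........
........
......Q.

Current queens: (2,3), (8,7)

3

Branch on row 1: col 1 → 0; col 5 → 1; col 6 → 2; col 8 → 0.
Sum: 0 + 1 + 2 + 0 = 3.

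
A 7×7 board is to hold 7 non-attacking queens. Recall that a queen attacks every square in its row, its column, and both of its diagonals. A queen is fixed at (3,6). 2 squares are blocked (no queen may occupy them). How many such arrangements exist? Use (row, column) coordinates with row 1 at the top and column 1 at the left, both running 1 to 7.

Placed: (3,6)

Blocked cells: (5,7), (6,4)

5

Branch on row 1: col 1 → 0; col 2 → 1; col 3 → 2; col 5 → 1; col 7 → 1.
Sum: 0 + 1 + 2 + 1 + 1 = 5.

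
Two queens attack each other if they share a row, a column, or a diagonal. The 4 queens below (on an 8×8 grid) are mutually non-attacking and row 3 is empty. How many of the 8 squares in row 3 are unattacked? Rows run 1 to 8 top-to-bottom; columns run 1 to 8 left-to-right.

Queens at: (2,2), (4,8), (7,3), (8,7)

3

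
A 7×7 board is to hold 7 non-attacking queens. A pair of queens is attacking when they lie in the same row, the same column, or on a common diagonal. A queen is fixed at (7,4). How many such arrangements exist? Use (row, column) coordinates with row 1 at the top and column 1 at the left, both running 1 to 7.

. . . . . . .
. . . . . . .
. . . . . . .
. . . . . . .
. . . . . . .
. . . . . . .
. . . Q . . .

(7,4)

6

Branch on row 1: col 1 → 1; col 2 → 1; col 3 → 1; col 5 → 1; col 6 → 1; col 7 → 1.
Sum: 1 + 1 + 1 + 1 + 1 + 1 = 6.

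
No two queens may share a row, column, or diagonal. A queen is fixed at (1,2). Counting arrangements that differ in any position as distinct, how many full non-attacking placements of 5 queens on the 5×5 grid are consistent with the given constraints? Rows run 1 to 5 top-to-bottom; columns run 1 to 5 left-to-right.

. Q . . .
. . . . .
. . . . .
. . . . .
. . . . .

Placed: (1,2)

Branch on row 2: col 4 → 1; col 5 → 1.
Sum: 1 + 1 = 2.

2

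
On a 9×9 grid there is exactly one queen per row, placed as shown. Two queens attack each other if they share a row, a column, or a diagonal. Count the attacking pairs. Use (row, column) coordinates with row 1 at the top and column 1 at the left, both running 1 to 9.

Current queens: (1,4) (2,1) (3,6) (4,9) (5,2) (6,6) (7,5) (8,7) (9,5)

Same column: (3,6)–(6,6) (column 6); (7,5)–(9,5) (column 5).
Same diagonal: (1,4)–(3,6) (|1−3| = |4−6| = 2); (2,1)–(8,7) (|2−8| = |1−7| = 6); (6,6)–(7,5) (|6−7| = |6−5| = 1).
Total attacking pairs: 5.

5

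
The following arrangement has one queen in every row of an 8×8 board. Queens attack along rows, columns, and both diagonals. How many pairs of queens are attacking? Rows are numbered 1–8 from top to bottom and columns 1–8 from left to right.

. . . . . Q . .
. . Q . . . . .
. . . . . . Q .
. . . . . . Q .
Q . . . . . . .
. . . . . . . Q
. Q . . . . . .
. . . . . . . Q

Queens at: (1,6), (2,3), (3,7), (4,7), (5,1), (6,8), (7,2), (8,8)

Same column: (3,7)–(4,7) (column 7); (6,8)–(8,8) (column 8).
Total attacking pairs: 2.

2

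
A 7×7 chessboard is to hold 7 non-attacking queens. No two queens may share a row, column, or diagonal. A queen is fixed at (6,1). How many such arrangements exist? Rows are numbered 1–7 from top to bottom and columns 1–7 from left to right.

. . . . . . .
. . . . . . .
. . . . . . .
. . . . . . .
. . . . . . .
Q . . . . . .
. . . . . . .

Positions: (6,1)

Branch on row 1: col 2 → 1; col 3 → 1; col 4 → 2; col 5 → 2; col 7 → 1.
Sum: 1 + 1 + 2 + 2 + 1 = 7.

7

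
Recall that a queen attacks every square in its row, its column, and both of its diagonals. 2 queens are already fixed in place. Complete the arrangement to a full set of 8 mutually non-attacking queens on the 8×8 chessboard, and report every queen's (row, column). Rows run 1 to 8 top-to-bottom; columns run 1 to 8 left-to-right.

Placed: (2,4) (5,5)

(1,6) (2,4) (3,2) (4,8) (5,5) (6,7) (7,1) (8,3)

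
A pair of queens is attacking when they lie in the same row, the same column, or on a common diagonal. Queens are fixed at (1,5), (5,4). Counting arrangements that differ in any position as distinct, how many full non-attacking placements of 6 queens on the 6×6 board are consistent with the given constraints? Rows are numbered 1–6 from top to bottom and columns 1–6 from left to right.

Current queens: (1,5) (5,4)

1

Branch on row 2: col 2 → 0; col 3 → 1.
Sum: 0 + 1 = 1.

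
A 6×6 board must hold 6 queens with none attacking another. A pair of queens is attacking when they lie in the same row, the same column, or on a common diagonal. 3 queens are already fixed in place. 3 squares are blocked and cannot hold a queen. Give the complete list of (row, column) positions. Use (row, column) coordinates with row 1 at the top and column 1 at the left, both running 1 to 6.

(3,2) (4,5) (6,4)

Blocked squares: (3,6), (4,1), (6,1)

(1,3) (2,6) (3,2) (4,5) (5,1) (6,4)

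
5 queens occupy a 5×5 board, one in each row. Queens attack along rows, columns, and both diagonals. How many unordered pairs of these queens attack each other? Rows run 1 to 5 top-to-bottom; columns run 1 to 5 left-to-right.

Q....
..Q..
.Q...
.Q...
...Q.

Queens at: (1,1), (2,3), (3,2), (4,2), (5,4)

3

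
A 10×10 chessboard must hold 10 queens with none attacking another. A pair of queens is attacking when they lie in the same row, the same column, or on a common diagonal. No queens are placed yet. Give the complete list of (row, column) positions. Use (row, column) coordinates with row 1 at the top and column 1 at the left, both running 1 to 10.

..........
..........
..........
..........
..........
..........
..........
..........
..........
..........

Row 1: Safe: 1, 2, 3, 4, 5, 6, 7, 8, 9, 10. Place at column 9.
Row 2: attacked by (1,9)→{8,9,10}. Safe: 1, 2, 3, 4, 5, 6, 7. Place at column 7.
Row 3: attacked by (1,9)→{7,9}; (2,7)→{6,7,8}. Safe: 1, 2, 3, 4, 5, 10. Place at column 2.
Row 4: attacked by (1,9)→{6,9}; (2,7)→{5,7,9}; (3,2)→{1,2,3}. Safe: 4, 8, 10. Place at column 4.
Row 5: attacked by (1,9)→{5,9}; (2,7)→{4,7,10}; (3,2)→{2,4}; (4,4)→{3,4,5}. Safe: 1, 6, 8. Place at column 6.
Row 6: attacked by (1,9)→{4,9}; (2,7)→{3,7}; (3,2)→{2,5}; (4,4)→{2,4,6}; (5,6)→{5,6,7}. Safe: 1, 8, 10. Place at column 1.
Row 7: attacked by (1,9)→{3,9}; (2,7)→{2,7}; (3,2)→{2,6}; (4,4)→{1,4,7}; (5,6)→{4,6,8}; (6,1)→{1,2}. Safe: 5, 10. Place at column 10.
Row 8: attacked by (1,9)→{2,9}; (2,7)→{1,7}; (3,2)→{2,7}; (4,4)→{4,8}; (5,6)→{3,6,9}; (6,1)→{1,3}; (7,10)→{9,10}. Safe: 5. Place at column 5.
Row 9: attacked by (1,9)→{1,9}; (2,7)→{7}; (3,2)→{2,8}; (4,4)→{4,9}; (5,6)→{2,6,10}; (6,1)→{1,4}; (7,10)→{8,10}; (8,5)→{4,5,6}. Safe: 3. Place at column 3.
Row 10: attacked by (1,9)→{9}; (2,7)→{7}; (3,2)→{2,9}; (4,4)→{4,10}; (5,6)→{1,6}; (6,1)→{1,5}; (7,10)→{7,10}; (8,5)→{3,5,7}; (9,3)→{2,3,4}. Safe: 8. Place at column 8.
Columns [9, 7, 2, 4, 6, 1, 10, 5, 3, 8], r−c [-8, -5, 1, 0, -1, 5, -3, 3, 6, 2], r+c [10, 9, 5, 8, 11, 7, 17, 13, 12, 18] are all distinct, so no two queens attack.

(1,9) (2,7) (3,2) (4,4) (5,6) (6,1) (7,10) (8,5) (9,3) (10,8)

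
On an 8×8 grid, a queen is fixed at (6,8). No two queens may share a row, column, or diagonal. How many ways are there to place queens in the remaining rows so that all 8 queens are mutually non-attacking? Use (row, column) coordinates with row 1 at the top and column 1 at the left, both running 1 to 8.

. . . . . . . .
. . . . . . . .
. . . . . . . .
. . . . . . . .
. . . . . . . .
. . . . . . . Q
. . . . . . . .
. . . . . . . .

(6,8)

16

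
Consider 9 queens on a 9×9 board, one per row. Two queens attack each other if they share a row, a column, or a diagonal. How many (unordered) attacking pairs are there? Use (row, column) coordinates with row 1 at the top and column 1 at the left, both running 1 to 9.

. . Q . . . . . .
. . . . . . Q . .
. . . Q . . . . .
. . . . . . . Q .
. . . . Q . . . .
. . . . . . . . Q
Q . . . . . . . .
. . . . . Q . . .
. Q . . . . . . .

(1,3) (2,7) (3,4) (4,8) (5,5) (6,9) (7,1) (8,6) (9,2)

0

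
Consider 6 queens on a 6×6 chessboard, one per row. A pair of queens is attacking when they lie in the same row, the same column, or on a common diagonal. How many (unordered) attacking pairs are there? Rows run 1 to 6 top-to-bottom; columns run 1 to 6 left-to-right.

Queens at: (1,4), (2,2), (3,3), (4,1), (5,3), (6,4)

Same column: (1,4)–(6,4) (column 4); (3,3)–(5,3) (column 3).
Same diagonal: (1,4)–(4,1) (|1−4| = |4−1| = 3); (2,2)–(3,3) (|2−3| = |2−3| = 1); (5,3)–(6,4) (|5−6| = |3−4| = 1).
Total attacking pairs: 5.

5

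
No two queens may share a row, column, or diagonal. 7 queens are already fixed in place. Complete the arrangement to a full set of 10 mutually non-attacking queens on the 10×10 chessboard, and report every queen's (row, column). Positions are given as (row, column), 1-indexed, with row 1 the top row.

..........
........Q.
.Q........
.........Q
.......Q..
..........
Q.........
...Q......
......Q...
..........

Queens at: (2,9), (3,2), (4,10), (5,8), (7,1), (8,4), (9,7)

Row 1: attacked by (2,9)→{8,9,10}; (3,2)→{2,4}; (4,10)→{7,10}; (5,8)→{4,8}; (7,1)→{1,7}; (8,4)→{4}; (9,7)→{7}. Safe: 3, 5, 6. Place at column 6.
Row 6: attacked by (1,6)→{1,6}; (2,9)→{5,9}; (3,2)→{2,5}; (4,10)→{8,10}; (5,8)→{7,8,9}; (7,1)→{1,2}; (8,4)→{2,4,6}; (9,7)→{4,7,10}. Safe: 3. Place at column 3.
Row 10: attacked by (1,6)→{6}; (2,9)→{1,9}; (3,2)→{2,9}; (4,10)→{4,10}; (5,8)→{3,8}; (6,3)→{3,7}; (7,1)→{1,4}; (8,4)→{2,4,6}; (9,7)→{6,7,8}. Safe: 5. Place at column 5.
Columns [6, 9, 2, 10, 8, 3, 1, 4, 7, 5], r−c [-5, -7, 1, -6, -3, 3, 6, 4, 2, 5], r+c [7, 11, 5, 14, 13, 9, 8, 12, 16, 15] are all distinct, so no two queens attack.

(1,6) (2,9) (3,2) (4,10) (5,8) (6,3) (7,1) (8,4) (9,7) (10,5)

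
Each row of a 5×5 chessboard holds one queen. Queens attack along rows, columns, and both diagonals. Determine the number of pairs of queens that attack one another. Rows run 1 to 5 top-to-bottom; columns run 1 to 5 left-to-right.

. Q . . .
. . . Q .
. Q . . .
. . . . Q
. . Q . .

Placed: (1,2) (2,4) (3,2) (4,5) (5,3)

Same column: (1,2)–(3,2) (column 2).
Same diagonal: (1,2)–(4,5) (|1−4| = |2−5| = 3).
Total attacking pairs: 2.

2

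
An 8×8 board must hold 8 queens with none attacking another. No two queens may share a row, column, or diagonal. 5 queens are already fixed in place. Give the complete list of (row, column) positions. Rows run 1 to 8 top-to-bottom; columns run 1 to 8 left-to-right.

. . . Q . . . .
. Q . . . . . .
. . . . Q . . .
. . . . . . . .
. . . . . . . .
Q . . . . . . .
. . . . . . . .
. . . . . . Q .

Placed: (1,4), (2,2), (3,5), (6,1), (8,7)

Row 4: attacked by (1,4)→{1,4,7}; (2,2)→{2,4}; (3,5)→{4,5,6}; (6,1)→{1,3}; (8,7)→{3,7}. Safe: 8. Place at column 8.
Row 5: attacked by (1,4)→{4,8}; (2,2)→{2,5}; (3,5)→{3,5,7}; (4,8)→{7,8}; (6,1)→{1,2}; (8,7)→{4,7}. Safe: 6. Place at column 6.
Row 7: attacked by (1,4)→{4}; (2,2)→{2,7}; (3,5)→{1,5}; (4,8)→{5,8}; (5,6)→{4,6,8}; (6,1)→{1,2}; (8,7)→{6,7,8}. Safe: 3. Place at column 3.
Columns [4, 2, 5, 8, 6, 1, 3, 7], r−c [-3, 0, -2, -4, -1, 5, 4, 1], r+c [5, 4, 8, 12, 11, 7, 10, 15] are all distinct, so no two queens attack.

(1,4) (2,2) (3,5) (4,8) (5,6) (6,1) (7,3) (8,7)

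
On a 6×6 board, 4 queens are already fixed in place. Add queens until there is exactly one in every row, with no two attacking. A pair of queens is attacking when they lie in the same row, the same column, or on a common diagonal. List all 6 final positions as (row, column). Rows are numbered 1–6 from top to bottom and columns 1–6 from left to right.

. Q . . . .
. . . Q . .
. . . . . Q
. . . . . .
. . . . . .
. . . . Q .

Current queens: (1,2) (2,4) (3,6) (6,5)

(1,2) (2,4) (3,6) (4,1) (5,3) (6,5)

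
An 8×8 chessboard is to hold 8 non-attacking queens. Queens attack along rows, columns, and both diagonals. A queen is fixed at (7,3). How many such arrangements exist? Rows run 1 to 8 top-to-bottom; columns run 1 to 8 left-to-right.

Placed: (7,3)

Branch on row 1: col 1 → 0; col 2 → 1; col 4 → 6; col 5 → 3; col 6 → 0; col 7 → 3; col 8 → 1.
Sum: 0 + 1 + 6 + 3 + 0 + 3 + 1 = 14.

14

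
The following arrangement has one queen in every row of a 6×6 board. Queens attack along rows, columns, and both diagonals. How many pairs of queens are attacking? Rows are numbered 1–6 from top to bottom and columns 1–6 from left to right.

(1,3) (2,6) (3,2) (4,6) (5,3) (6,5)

Same column: (1,3)–(5,3) (column 3); (2,6)–(4,6) (column 6).
Same diagonal: (1,3)–(4,6) (|1−4| = |3−6| = 3); (2,6)–(5,3) (|2−5| = |6−3| = 3); (3,2)–(6,5) (|3−6| = |2−5| = 3).
Total attacking pairs: 5.

5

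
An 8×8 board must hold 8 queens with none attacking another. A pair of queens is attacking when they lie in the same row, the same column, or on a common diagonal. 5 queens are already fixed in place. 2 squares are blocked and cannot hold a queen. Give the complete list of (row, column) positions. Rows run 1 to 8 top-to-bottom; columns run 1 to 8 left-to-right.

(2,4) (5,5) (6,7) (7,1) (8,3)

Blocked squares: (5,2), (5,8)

Row 1: attacked by (2,4)→{3,4,5}; (5,5)→{1,5}; (6,7)→{2,7}; (7,1)→{1,7}; (8,3)→{3}. Safe: 6, 8. Place at column 6.
Row 3: attacked by (1,6)→{4,6,8}; (2,4)→{3,4,5}; (5,5)→{3,5,7}; (6,7)→{4,7}; (7,1)→{1,5}; (8,3)→{3,8}. Safe: 2. Place at column 2.
Row 4: attacked by (1,6)→{3,6}; (2,4)→{2,4,6}; (3,2)→{1,2,3}; (5,5)→{4,5,6}; (6,7)→{5,7}; (7,1)→{1,4}; (8,3)→{3,7}. Safe: 8. Place at column 8.
Columns [6, 4, 2, 8, 5, 7, 1, 3], r−c [-5, -2, 1, -4, 0, -1, 6, 5], r+c [7, 6, 5, 12, 10, 13, 8, 11] are all distinct, so no two queens attack.

(1,6) (2,4) (3,2) (4,8) (5,5) (6,7) (7,1) (8,3)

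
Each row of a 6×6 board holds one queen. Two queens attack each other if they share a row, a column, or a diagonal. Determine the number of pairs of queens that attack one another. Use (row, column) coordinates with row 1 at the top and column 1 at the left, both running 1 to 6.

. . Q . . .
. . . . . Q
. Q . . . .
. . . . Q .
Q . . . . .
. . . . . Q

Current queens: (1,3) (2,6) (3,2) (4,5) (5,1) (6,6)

1

Same column: (2,6)–(6,6) (column 6).
Total attacking pairs: 1.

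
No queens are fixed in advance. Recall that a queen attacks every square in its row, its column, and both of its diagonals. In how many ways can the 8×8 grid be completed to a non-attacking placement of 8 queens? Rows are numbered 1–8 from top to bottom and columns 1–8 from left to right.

Branch on row 1: col 1 → 4; col 2 → 8; col 3 → 16; col 4 → 18; col 5 → 18; col 6 → 16; col 7 → 8; col 8 → 4.
Sum: 4 + 8 + 16 + 18 + 18 + 16 + 8 + 4 = 92.
(This is the classic 8-queens count.)

92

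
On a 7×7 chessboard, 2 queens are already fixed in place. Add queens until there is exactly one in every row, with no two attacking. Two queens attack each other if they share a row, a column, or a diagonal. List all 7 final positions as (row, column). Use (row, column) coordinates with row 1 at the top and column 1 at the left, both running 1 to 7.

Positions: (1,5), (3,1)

Row 2: attacked by (1,5)→{4,5,6}; (3,1)→{1,2}. Safe: 3, 7. Place at column 3.
Row 4: attacked by (1,5)→{2,5}; (2,3)→{1,3,5}; (3,1)→{1,2}. Safe: 4, 6, 7. Place at column 6.
Row 5: attacked by (1,5)→{1,5}; (2,3)→{3,6}; (3,1)→{1,3}; (4,6)→{5,6,7}. Safe: 2, 4. Place at column 4.
Row 6: attacked by (1,5)→{5}; (2,3)→{3,7}; (3,1)→{1,4}; (4,6)→{4,6}; (5,4)→{3,4,5}. Safe: 2. Place at column 2.
Row 7: attacked by (1,5)→{5}; (2,3)→{3}; (3,1)→{1,5}; (4,6)→{3,6}; (5,4)→{2,4,6}; (6,2)→{1,2,3}. Safe: 7. Place at column 7.
Columns [5, 3, 1, 6, 4, 2, 7], r−c [-4, -1, 2, -2, 1, 4, 0], r+c [6, 5, 4, 10, 9, 8, 14] are all distinct, so no two queens attack.

(1,5) (2,3) (3,1) (4,6) (5,4) (6,2) (7,7)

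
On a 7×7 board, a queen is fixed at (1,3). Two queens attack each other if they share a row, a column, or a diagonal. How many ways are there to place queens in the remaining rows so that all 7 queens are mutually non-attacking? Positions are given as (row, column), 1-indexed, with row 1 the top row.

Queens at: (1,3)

6

Branch on row 2: col 1 → 2; col 5 → 1; col 6 → 1; col 7 → 2.
Sum: 2 + 1 + 1 + 2 = 6.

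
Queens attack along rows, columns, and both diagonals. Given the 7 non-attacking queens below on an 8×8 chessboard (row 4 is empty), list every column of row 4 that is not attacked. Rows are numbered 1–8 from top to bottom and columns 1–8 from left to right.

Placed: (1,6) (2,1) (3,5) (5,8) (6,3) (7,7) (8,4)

columns 2

(1,6) attacks row 4 at column 6 and diagonals 3.
(2,1) attacks row 4 at column 1 and diagonals 3.
(3,5) attacks row 4 at column 5 and diagonals 4, 6.
(5,8) attacks row 4 at column 8 and diagonals 7.
(6,3) attacks row 4 at column 3 and diagonals 1, 5.
(7,7) attacks row 4 at column 7 and diagonals 4.
(8,4) attacks row 4 at column 4 and diagonals 8.
Attacked columns: {1, 3, 4, 5, 6, 7, 8}. Safe: {2}.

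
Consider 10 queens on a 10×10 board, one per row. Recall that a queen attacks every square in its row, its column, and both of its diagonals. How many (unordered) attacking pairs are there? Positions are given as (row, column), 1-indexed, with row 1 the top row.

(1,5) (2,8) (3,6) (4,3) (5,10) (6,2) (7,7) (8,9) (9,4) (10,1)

0

All columns are distinct and no two queens satisfy |Δrow| = |Δcol|, so no pair attacks.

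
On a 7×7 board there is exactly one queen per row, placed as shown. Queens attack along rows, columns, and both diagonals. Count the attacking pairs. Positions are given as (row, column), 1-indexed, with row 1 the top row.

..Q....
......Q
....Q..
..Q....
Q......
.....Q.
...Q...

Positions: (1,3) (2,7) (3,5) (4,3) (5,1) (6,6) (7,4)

2

Same column: (1,3)–(4,3) (column 3).
Same diagonal: (1,3)–(3,5) (|1−3| = |3−5| = 2).
Total attacking pairs: 2.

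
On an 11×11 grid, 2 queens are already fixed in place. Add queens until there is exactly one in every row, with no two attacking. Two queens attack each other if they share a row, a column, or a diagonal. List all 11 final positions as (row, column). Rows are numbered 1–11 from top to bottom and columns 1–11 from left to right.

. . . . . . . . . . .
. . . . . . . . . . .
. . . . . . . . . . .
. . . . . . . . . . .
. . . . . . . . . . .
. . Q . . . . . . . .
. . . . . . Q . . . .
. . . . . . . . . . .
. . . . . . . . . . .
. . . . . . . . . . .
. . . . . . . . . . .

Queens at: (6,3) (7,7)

(1,5) (2,9) (3,1) (4,6) (5,10) (6,3) (7,7) (8,4) (9,8) (10,11) (11,2)

Row 1: attacked by (6,3)→{3,8}; (7,7)→{1,7}. Safe: 2, 4, 5, 6, 9, 10, 11. Place at column 5.
Row 2: attacked by (1,5)→{4,5,6}; (6,3)→{3,7}; (7,7)→{2,7}. Safe: 1, 8, 9, 10, 11. Place at column 9.
Row 3: attacked by (1,5)→{3,5,7}; (2,9)→{8,9,10}; (6,3)→{3,6}; (7,7)→{3,7,11}. Safe: 1, 2, 4. Place at column 1.
Row 4: attacked by (1,5)→{2,5,8}; (2,9)→{7,9,11}; (3,1)→{1,2}; (6,3)→{1,3,5}; (7,7)→{4,7,10}. Safe: 6. Place at column 6.
Row 5: attacked by (1,5)→{1,5,9}; (2,9)→{6,9}; (3,1)→{1,3}; (4,6)→{5,6,7}; (6,3)→{2,3,4}; (7,7)→{5,7,9}. Safe: 8, 10, 11. Place at column 10.
Row 8: attacked by (1,5)→{5}; (2,9)→{3,9}; (3,1)→{1,6}; (4,6)→{2,6,10}; (5,10)→{7,10}; (6,3)→{1,3,5}; (7,7)→{6,7,8}. Safe: 4, 11. Place at column 4.
Row 9: attacked by (1,5)→{5}; (2,9)→{2,9}; (3,1)→{1,7}; (4,6)→{1,6,11}; (5,10)→{6,10}; (6,3)→{3,6}; (7,7)→{5,7,9}; (8,4)→{3,4,5}. Safe: 8. Place at column 8.
Row 10: attacked by (1,5)→{5}; (2,9)→{1,9}; (3,1)→{1,8}; (4,6)→{6}; (5,10)→{5,10}; (6,3)→{3,7}; (7,7)→{4,7,10}; (8,4)→{2,4,6}; (9,8)→{7,8,9}. Safe: 11. Place at column 11.
Row 11: attacked by (1,5)→{5}; (2,9)→{9}; (3,1)→{1,9}; (4,6)→{6}; (5,10)→{4,10}; (6,3)→{3,8}; (7,7)→{3,7,11}; (8,4)→{1,4,7}; (9,8)→{6,8,10}; (10,11)→{10,11}. Safe: 2. Place at column 2.
Columns [5, 9, 1, 6, 10, 3, 7, 4, 8, 11, 2], r−c [-4, -7, 2, -2, -5, 3, 0, 4, 1, -1, 9], r+c [6, 11, 4, 10, 15, 9, 14, 12, 17, 21, 13] are all distinct, so no two queens attack.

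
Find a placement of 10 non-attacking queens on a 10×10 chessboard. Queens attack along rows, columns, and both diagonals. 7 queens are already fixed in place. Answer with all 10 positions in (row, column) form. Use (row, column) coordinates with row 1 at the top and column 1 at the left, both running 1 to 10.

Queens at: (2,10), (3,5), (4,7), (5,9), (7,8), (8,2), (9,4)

(1,1) (2,10) (3,5) (4,7) (5,9) (6,3) (7,8) (8,2) (9,4) (10,6)

Row 1: attacked by (2,10)→{9,10}; (3,5)→{3,5,7}; (4,7)→{4,7,10}; (5,9)→{5,9}; (7,8)→{2,8}; (8,2)→{2,9}; (9,4)→{4}. Safe: 1, 6. Place at column 1.
Row 6: attacked by (1,1)→{1,6}; (2,10)→{6,10}; (3,5)→{2,5,8}; (4,7)→{5,7,9}; (5,9)→{8,9,10}; (7,8)→{7,8,9}; (8,2)→{2,4}; (9,4)→{1,4,7}. Safe: 3. Place at column 3.
Row 10: attacked by (1,1)→{1,10}; (2,10)→{2,10}; (3,5)→{5}; (4,7)→{1,7}; (5,9)→{4,9}; (6,3)→{3,7}; (7,8)→{5,8}; (8,2)→{2,4}; (9,4)→{3,4,5}. Safe: 6. Place at column 6.
Columns [1, 10, 5, 7, 9, 3, 8, 2, 4, 6], r−c [0, -8, -2, -3, -4, 3, -1, 6, 5, 4], r+c [2, 12, 8, 11, 14, 9, 15, 10, 13, 16] are all distinct, so no two queens attack.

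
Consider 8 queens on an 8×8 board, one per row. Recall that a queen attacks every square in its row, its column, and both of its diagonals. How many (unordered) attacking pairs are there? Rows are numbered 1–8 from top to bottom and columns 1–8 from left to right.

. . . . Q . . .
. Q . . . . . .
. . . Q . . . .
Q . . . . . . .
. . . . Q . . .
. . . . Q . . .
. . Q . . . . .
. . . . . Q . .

Same column: (1,5)–(5,5) (column 5); (1,5)–(6,5) (column 5); (5,5)–(6,5) (column 5).
Same diagonal: (2,2)–(5,5) (|2−5| = |2−5| = 3); (5,5)–(7,3) (|5−7| = |5−3| = 2).
Total attacking pairs: 5.

5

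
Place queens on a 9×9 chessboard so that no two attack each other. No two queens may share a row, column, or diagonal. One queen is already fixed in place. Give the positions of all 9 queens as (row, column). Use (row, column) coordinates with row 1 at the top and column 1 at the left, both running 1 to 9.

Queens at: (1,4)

(1,4) (2,6) (3,9) (4,3) (5,1) (6,8) (7,2) (8,5) (9,7)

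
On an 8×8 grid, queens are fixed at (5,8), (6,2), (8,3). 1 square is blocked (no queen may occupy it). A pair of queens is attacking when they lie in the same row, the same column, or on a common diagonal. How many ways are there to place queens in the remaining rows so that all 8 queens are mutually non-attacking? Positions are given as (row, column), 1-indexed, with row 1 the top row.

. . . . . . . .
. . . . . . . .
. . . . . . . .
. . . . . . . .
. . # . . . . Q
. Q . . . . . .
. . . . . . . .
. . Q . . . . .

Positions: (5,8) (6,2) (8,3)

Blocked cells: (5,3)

Branch on row 1: col 1 → 1; col 5 → 1; col 6 → 2.
Sum: 1 + 1 + 2 = 4.

4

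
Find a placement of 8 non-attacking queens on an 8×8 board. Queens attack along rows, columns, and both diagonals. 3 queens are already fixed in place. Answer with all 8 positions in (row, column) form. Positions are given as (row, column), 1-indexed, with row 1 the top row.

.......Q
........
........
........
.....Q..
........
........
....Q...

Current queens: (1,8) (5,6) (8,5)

(1,8) (2,4) (3,1) (4,3) (5,6) (6,2) (7,7) (8,5)

Row 2: attacked by (1,8)→{7,8}; (5,6)→{3,6}; (8,5)→{5}. Safe: 1, 2, 4. Place at column 4.
Row 3: attacked by (1,8)→{6,8}; (2,4)→{3,4,5}; (5,6)→{4,6,8}; (8,5)→{5}. Safe: 1, 2, 7. Place at column 1.
Row 4: attacked by (1,8)→{5,8}; (2,4)→{2,4,6}; (3,1)→{1,2}; (5,6)→{5,6,7}; (8,5)→{1,5}. Safe: 3. Place at column 3.
Row 6: attacked by (1,8)→{3,8}; (2,4)→{4,8}; (3,1)→{1,4}; (4,3)→{1,3,5}; (5,6)→{5,6,7}; (8,5)→{3,5,7}. Safe: 2. Place at column 2.
Row 7: attacked by (1,8)→{2,8}; (2,4)→{4}; (3,1)→{1,5}; (4,3)→{3,6}; (5,6)→{4,6,8}; (6,2)→{1,2,3}; (8,5)→{4,5,6}. Safe: 7. Place at column 7.
Columns [8, 4, 1, 3, 6, 2, 7, 5], r−c [-7, -2, 2, 1, -1, 4, 0, 3], r+c [9, 6, 4, 7, 11, 8, 14, 13] are all distinct, so no two queens attack.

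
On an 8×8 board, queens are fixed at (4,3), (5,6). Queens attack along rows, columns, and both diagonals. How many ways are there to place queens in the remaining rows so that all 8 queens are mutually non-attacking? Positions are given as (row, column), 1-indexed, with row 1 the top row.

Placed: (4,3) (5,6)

Branch on row 1: col 1 → 0; col 4 → 3; col 5 → 0; col 7 → 0; col 8 → 1.
Sum: 0 + 3 + 0 + 0 + 1 = 4.

4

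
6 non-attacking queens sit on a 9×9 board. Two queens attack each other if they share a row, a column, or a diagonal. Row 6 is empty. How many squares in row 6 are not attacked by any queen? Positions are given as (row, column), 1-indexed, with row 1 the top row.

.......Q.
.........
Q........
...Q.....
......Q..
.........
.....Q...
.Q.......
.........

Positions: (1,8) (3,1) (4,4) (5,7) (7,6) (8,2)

1

(1,8) attacks row 6 at column 8 and diagonals 3.
(3,1) attacks row 6 at column 1 and diagonals 4.
(4,4) attacks row 6 at column 4 and diagonals 2, 6.
(5,7) attacks row 6 at column 7 and diagonals 6, 8.
(7,6) attacks row 6 at column 6 and diagonals 5, 7.
(8,2) attacks row 6 at column 2 and diagonals 4.
Attacked columns: {1, 2, 3, 4, 5, 6, 7, 8}. Safe: {9}.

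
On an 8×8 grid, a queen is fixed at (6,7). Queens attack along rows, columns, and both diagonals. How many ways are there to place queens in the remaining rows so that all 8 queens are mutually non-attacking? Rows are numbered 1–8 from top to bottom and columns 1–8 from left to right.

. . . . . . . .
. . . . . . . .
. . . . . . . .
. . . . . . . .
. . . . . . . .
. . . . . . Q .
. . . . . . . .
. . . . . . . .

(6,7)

Branch on row 1: col 1 → 1; col 3 → 4; col 4 → 3; col 5 → 3; col 6 → 2; col 8 → 1.
Sum: 1 + 4 + 3 + 3 + 2 + 1 = 14.

14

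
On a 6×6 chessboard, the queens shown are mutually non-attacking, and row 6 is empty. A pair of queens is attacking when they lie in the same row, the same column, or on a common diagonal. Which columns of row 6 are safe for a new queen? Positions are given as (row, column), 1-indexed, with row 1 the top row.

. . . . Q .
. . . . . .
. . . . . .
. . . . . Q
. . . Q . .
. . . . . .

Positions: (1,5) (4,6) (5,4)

columns 1, 2

(1,5) attacks row 6 at column 5.
(4,6) attacks row 6 at column 6 and diagonals 4.
(5,4) attacks row 6 at column 4 and diagonals 3, 5.
Attacked columns: {3, 4, 5, 6}. Safe: {1, 2}.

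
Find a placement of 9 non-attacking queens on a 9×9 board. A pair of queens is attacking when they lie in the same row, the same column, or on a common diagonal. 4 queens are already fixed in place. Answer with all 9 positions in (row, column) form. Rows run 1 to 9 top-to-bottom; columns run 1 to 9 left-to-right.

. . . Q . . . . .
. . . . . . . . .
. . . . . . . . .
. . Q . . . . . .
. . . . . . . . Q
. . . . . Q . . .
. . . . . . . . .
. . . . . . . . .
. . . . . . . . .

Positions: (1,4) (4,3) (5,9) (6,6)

(1,4) (2,7) (3,1) (4,3) (5,9) (6,6) (7,8) (8,5) (9,2)

Row 2: attacked by (1,4)→{3,4,5}; (4,3)→{1,3,5}; (5,9)→{6,9}; (6,6)→{2,6}. Safe: 7, 8. Place at column 7.
Row 3: attacked by (1,4)→{2,4,6}; (2,7)→{6,7,8}; (4,3)→{2,3,4}; (5,9)→{7,9}; (6,6)→{3,6,9}. Safe: 1, 5. Place at column 1.
Row 7: attacked by (1,4)→{4}; (2,7)→{2,7}; (3,1)→{1,5}; (4,3)→{3,6}; (5,9)→{7,9}; (6,6)→{5,6,7}. Safe: 8. Place at column 8.
Row 8: attacked by (1,4)→{4}; (2,7)→{1,7}; (3,1)→{1,6}; (4,3)→{3,7}; (5,9)→{6,9}; (6,6)→{4,6,8}; (7,8)→{7,8,9}. Safe: 2, 5. Place at column 5.
Row 9: attacked by (1,4)→{4}; (2,7)→{7}; (3,1)→{1,7}; (4,3)→{3,8}; (5,9)→{5,9}; (6,6)→{3,6,9}; (7,8)→{6,8}; (8,5)→{4,5,6}. Safe: 2. Place at column 2.
Columns [4, 7, 1, 3, 9, 6, 8, 5, 2], r−c [-3, -5, 2, 1, -4, 0, -1, 3, 7], r+c [5, 9, 4, 7, 14, 12, 15, 13, 11] are all distinct, so no two queens attack.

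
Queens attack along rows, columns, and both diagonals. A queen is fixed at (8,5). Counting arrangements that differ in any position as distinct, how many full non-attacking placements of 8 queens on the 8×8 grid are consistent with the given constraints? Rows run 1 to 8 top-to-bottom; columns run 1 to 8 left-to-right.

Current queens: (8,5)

Branch on row 1: col 1 → 1; col 2 → 3; col 3 → 4; col 4 → 3; col 6 → 3; col 7 → 3; col 8 → 1.
Sum: 1 + 3 + 4 + 3 + 3 + 3 + 1 = 18.

18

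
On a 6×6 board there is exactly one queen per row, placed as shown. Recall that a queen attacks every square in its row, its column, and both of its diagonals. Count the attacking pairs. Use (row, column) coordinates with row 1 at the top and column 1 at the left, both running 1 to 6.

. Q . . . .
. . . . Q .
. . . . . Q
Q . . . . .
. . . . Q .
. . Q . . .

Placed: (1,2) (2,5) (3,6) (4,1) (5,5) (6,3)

Same column: (2,5)–(5,5) (column 5).
Same diagonal: (2,5)–(3,6) (|2−3| = |5−6| = 1); (3,6)–(6,3) (|3−6| = |6−3| = 3); (4,1)–(6,3) (|4−6| = |1−3| = 2).
Total attacking pairs: 4.

4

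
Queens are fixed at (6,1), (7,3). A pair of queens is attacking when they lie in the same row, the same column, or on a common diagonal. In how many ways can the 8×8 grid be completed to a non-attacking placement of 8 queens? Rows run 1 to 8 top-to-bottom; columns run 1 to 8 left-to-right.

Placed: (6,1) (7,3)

Branch on row 1: col 2 → 0; col 4 → 4; col 5 → 1; col 7 → 2; col 8 → 0.
Sum: 0 + 4 + 1 + 2 + 0 = 7.

7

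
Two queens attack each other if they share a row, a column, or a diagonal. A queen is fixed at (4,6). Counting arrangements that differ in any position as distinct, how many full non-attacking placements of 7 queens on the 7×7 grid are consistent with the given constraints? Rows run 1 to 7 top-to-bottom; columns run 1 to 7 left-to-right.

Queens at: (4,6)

Branch on row 1: col 1 → 1; col 2 → 0; col 4 → 2; col 5 → 2; col 7 → 1.
Sum: 1 + 0 + 2 + 2 + 1 = 6.

6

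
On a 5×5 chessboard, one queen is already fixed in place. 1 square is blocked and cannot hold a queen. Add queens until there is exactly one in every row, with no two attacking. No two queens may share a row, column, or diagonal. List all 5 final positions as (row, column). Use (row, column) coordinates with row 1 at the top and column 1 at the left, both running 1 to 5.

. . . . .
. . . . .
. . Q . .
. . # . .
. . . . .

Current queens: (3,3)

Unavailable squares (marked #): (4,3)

Row 1: attacked by (3,3)→{1,3,5}. Safe: 2, 4. Place at column 2.
Row 2: attacked by (1,2)→{1,2,3}; (3,3)→{2,3,4}. Safe: 5. Place at column 5.
Row 4: attacked by (1,2)→{2,5}; (2,5)→{3,5}; (3,3)→{2,3,4}. Blocked: 3. Safe: 1. Place at column 1.
Row 5: attacked by (1,2)→{2}; (2,5)→{2,5}; (3,3)→{1,3,5}; (4,1)→{1,2}. Safe: 4. Place at column 4.
Columns [2, 5, 3, 1, 4], r−c [-1, -3, 0, 3, 1], r+c [3, 7, 6, 5, 9] are all distinct, so no two queens attack.

(1,2) (2,5) (3,3) (4,1) (5,4)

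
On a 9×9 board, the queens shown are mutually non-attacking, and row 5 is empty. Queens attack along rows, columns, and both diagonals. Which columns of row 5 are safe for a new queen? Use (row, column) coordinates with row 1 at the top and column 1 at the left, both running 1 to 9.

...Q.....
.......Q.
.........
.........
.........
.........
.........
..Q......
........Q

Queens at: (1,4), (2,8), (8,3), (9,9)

(1,4) attacks row 5 at column 4 and diagonals 8.
(2,8) attacks row 5 at column 8 and diagonals 5.
(8,3) attacks row 5 at column 3 and diagonals 6.
(9,9) attacks row 5 at column 9 and diagonals 5.
Attacked columns: {3, 4, 5, 6, 8, 9}. Safe: {1, 2, 7}.

columns 1, 2, 7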